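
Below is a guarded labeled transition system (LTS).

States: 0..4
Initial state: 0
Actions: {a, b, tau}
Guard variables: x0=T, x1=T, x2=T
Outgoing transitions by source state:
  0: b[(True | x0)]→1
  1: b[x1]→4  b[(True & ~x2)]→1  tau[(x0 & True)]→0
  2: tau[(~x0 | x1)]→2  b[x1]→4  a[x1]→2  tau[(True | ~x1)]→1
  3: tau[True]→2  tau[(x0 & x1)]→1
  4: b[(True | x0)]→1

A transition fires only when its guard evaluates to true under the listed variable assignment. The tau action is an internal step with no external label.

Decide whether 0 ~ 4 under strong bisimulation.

Answer: BISIMILAR

Working:
Bisimulation quotient by refinement:
  π0 = {{0,1,2,3,4}}
  π1 = {{0,4},{1},{2},{3}}
stable after 2 split(s): 4 block(s)
0∈{0,4}, 4∈{0,4}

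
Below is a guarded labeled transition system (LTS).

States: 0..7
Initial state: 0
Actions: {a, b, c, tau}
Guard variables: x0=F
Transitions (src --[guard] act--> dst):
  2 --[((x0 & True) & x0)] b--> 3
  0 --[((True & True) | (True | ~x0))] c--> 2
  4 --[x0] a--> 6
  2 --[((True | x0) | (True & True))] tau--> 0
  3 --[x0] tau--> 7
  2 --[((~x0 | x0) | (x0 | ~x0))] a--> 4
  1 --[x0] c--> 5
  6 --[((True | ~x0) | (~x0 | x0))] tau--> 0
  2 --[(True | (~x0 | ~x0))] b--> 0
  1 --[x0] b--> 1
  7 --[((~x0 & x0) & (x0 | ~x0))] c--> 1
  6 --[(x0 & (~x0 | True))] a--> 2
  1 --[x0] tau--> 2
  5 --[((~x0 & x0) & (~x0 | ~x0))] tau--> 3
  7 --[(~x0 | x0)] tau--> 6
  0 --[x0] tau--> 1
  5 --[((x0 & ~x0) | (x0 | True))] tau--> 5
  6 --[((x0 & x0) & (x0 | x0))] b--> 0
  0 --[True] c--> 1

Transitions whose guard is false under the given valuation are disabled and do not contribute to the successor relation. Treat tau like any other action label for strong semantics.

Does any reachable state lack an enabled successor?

R = {0,1,2,4}
  0: c→1  c→2  [deg 2]
  1: ∅  [no exit]
  2: a→4  b→0  tau→0  [deg 3]
  4: ∅  [no exit]
Path to 1: c

Answer: DEADLOCK at state 1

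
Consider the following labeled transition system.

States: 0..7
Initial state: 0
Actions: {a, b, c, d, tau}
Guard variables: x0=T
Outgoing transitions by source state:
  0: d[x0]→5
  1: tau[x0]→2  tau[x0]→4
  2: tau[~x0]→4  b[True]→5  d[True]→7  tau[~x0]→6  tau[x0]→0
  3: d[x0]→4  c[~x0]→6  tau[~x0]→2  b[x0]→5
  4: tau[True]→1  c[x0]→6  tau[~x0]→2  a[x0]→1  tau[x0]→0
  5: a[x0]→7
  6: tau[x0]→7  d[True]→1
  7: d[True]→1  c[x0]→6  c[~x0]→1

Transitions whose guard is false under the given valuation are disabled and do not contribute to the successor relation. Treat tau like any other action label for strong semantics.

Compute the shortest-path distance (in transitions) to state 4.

Answer: 4

Trace:
Breadth-first toward 4:
  L0 = {0}
  L1 = {5}
  L2 = {7}
  L3 = {1,6}
  L4 = {2,4}
first hit 4 at d=4 via d·a·d·tau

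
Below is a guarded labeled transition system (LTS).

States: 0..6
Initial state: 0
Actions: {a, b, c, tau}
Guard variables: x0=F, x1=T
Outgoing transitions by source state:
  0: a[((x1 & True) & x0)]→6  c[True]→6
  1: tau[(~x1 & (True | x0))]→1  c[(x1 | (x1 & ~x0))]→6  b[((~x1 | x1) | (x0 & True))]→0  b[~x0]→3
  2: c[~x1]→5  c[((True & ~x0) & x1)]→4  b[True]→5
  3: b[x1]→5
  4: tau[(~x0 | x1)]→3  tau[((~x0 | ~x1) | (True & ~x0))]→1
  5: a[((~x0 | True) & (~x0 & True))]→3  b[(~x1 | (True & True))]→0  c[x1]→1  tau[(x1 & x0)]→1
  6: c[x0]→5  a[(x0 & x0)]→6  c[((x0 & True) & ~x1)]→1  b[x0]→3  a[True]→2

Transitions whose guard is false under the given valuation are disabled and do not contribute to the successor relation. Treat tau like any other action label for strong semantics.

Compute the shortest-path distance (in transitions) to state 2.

Layered search for 2:
  depth 0: {0}
  depth 1: {6}
  depth 2: {2}
depth(2)=2, e.g. c·a

Answer: 2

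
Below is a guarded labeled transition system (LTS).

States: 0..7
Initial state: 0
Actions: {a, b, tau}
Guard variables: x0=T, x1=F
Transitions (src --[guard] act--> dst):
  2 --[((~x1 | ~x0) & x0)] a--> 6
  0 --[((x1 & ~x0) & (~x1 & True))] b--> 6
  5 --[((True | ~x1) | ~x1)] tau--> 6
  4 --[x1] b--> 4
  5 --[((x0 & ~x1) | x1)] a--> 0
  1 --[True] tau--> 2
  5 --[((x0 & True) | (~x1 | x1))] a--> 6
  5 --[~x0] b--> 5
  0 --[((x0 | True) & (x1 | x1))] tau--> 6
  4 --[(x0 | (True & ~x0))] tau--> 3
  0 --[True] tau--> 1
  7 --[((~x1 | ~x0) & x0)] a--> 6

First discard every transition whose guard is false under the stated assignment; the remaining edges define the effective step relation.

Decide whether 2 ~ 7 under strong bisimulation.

Answer: BISIMILAR

Working:
Compute ~ classes (split until stable):
  P[0] = {{0,1,2,3,4,5,6,7}}
  P[1] = {{0,1,4},{2,7},{3,6},{5}}
  P[2] = {{0},{1},{2,7},{3,6},{4},{5}}
6 equivalence class(es) (converged in 3)
class of 2: {2,7}; class of 7: {2,7}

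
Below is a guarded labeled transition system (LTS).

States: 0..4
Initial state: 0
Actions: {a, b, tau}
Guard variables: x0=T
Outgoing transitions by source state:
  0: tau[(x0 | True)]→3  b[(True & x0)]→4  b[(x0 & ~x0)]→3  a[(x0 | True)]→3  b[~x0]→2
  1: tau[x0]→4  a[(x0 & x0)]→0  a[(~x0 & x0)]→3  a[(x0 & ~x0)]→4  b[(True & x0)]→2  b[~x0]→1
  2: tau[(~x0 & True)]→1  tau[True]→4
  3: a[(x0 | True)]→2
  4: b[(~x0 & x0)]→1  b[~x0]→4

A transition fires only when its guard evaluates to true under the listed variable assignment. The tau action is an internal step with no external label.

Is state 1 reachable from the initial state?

Guard filter leaves 8 enabled edge(s).
Layer 0: {0}
Layer 1: {3,4}  total {0,3,4}
Layer 2: {2}  total {0,2,3,4}
Reachable = {0,2,3,4}

Answer: UNREACHABLE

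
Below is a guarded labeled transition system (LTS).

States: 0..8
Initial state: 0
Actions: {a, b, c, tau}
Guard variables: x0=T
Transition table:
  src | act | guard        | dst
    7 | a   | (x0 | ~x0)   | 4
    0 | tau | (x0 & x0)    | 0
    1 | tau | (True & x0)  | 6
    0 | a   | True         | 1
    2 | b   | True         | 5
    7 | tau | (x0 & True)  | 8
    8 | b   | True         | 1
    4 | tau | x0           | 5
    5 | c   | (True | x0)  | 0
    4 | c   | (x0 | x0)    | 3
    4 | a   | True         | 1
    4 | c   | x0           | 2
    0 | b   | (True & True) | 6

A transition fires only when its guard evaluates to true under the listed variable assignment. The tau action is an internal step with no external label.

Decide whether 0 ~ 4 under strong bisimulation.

Bisimulation quotient by refinement:
  round 0: {{0,1,2,3,4,5,6,7,8}}
  round 1: {{0},{1},{2,8},{3,6},{4},{5},{7}}
  round 2: {{0},{1},{2},{3,6},{4},{5},{7},{8}}
stable after 3 split(s): 8 block(s)
0∈{0}, 4∈{4}

Answer: NOT BISIMILAR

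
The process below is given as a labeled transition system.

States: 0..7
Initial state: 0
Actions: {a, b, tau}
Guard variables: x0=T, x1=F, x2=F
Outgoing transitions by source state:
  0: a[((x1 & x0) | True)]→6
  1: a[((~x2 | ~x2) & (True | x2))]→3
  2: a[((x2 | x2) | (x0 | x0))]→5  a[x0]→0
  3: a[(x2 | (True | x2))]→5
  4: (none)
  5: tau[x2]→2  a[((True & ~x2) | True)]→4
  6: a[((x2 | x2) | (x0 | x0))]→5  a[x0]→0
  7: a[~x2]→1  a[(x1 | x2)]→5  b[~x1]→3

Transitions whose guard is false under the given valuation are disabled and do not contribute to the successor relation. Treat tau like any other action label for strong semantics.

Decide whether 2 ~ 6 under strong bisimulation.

Answer: BISIMILAR

Analysis:
Compute ~ classes (split until stable):
  round 0: {{0,1,2,3,4,5,6,7}}
  round 1: {{0,1,2,3,5,6},{4},{7}}
  round 2: {{0,1,2,3,6},{4},{5},{7}}
  round 3: {{0,1},{2,6},{3},{4},{5},{7}}
  round 4: {{0},{1},{2,6},{3},{4},{5},{7}}
7 equivalence class(es) (converged in 5)
[2]={2,6}  [6]={2,6}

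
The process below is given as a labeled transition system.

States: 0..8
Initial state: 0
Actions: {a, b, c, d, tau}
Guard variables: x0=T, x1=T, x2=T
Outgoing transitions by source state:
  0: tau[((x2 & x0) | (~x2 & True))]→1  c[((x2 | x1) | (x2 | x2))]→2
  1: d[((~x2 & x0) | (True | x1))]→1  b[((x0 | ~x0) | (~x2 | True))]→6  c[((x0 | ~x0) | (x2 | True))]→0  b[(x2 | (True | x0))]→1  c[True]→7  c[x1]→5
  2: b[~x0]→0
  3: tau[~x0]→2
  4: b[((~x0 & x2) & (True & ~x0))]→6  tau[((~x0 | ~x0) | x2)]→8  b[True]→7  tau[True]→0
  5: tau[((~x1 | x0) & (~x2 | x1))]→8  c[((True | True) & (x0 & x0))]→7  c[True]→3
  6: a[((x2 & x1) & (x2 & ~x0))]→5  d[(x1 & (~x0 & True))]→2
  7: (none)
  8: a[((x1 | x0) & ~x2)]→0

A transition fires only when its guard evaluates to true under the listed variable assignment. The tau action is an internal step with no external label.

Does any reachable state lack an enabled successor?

Answer: DEADLOCK at state 2

Trace:
R = {0,1,2,3,5,6,7,8}
  0: c→2  tau→1  [2 exit(s)]
  1: b→1  b→6  c→0  c→5  c→7  d→1  [6 exit(s)]
  2: ∅  [no exit]
  3: ∅  [no exit]
  5: c→3  c→7  tau→8  [3 exit(s)]
  6: ∅  [no exit]
  7: ∅  [no exit]
  8: ∅  [no exit]
Path to 2: c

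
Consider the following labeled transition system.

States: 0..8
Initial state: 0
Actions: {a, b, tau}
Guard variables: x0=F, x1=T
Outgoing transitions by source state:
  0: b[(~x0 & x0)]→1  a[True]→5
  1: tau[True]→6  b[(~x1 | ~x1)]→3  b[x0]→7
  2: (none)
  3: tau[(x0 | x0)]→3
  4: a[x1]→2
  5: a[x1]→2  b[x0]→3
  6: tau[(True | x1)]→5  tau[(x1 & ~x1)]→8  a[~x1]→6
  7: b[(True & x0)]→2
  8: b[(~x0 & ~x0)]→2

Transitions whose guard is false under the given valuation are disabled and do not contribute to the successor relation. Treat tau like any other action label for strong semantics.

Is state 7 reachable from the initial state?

6 transition(s) survive guard evaluation.
L0 = {0}
L1 = {5}  total {0,5}
L2 = {2}  total {0,2,5}
Reach set: {0,2,5}

Answer: UNREACHABLE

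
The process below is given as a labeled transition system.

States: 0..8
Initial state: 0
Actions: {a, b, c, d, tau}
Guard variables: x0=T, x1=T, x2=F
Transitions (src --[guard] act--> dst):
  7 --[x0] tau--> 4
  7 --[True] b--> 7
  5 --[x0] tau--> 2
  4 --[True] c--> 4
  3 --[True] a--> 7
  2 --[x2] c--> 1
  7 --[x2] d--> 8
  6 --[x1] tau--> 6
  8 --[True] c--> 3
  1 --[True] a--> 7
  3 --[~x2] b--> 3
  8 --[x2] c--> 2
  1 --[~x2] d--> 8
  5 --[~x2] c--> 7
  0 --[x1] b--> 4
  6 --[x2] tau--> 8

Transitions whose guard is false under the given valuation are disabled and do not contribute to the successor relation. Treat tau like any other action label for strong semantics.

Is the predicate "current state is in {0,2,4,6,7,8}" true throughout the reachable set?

Answer: INVARIANT HOLDS

Working:
Safe = {0,2,4,6,7,8}
R = {0,4}
  0: ok
  4: ok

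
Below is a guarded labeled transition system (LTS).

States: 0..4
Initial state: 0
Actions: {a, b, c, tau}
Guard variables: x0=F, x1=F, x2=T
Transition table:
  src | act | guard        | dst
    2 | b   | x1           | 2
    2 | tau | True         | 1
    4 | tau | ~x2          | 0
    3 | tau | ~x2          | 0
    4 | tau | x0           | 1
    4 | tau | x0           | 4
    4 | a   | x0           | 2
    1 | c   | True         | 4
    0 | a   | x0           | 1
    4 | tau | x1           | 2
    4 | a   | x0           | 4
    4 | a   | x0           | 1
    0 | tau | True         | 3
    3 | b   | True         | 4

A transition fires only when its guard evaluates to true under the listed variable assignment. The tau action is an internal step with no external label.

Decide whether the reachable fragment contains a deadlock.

Answer: DEADLOCK at state 4

Trace:
Reachable = {0,3,4}
  0: tau→3  [deg 1]
  3: b→4  [deg 1]
  4: ∅  [no exit]
trace reaching 4: tau·b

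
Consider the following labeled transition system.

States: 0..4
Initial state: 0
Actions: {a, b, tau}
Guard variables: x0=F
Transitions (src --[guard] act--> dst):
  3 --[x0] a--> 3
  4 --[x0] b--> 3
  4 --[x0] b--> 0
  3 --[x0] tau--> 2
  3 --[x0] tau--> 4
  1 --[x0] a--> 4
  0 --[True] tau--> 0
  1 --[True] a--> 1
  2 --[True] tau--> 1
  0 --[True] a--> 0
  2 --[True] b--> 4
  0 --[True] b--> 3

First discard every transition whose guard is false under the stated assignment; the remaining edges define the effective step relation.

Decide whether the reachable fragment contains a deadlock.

Answer: DEADLOCK at state 3

Working:
Reach set: {0,3}
  0: a→0  b→3  tau→0  [3 exit(s)]
  3: ∅  [STUCK]
trace reaching 3: b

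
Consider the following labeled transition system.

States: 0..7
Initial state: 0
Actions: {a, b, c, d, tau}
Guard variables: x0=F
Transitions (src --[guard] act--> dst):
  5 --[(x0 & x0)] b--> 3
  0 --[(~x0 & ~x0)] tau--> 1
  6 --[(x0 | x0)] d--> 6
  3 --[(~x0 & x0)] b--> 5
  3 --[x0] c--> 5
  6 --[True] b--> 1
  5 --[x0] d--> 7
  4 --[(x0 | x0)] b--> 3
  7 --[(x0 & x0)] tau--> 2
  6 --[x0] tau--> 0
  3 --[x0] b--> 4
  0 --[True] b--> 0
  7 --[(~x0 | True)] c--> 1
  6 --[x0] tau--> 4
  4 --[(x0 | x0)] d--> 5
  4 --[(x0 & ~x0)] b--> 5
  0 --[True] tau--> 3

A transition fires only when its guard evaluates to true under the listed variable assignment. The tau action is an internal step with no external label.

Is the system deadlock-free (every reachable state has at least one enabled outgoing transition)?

Answer: DEADLOCK at state 1

Working:
Reach set: {0,1,3}
  0: b→0  tau→1  tau→3  [deg 3]
  1: ∅  [no exit]
  3: ∅  [no exit]
witness 1: tau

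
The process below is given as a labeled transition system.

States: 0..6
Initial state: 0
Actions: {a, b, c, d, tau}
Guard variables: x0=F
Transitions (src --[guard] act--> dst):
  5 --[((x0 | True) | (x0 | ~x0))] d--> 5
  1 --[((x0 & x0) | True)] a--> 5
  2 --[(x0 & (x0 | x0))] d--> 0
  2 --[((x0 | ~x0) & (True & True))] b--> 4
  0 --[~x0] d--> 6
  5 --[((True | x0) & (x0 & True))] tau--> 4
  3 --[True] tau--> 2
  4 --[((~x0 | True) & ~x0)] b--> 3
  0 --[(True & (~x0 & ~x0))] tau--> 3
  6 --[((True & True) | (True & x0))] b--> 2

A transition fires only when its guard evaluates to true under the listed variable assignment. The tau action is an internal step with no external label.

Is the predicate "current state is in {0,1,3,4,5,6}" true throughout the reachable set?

Answer: INVARIANT VIOLATED at state 2

Analysis:
Inv-set: {0,1,3,4,5,6}
R = {0,2,3,4,6}
  0: ✓
  2: ✗ unsafe
  3: ✓
  4: ✓
  6: ✓
counterexample path to 2: d·b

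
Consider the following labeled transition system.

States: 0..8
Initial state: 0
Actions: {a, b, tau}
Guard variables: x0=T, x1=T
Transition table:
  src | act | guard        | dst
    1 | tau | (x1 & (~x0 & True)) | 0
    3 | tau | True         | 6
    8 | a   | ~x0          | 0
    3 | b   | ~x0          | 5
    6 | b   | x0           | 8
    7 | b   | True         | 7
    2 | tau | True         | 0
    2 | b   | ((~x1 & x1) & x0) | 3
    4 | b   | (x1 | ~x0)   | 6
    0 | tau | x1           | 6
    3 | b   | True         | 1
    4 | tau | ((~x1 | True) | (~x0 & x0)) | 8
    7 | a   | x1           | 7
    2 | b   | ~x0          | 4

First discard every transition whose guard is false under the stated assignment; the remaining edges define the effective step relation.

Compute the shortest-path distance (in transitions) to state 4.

Answer: UNREACHABLE

Working:
BFS to 4:
  depth 0: {0}
  depth 1: {6}
  depth 2: {8}
4 never appears.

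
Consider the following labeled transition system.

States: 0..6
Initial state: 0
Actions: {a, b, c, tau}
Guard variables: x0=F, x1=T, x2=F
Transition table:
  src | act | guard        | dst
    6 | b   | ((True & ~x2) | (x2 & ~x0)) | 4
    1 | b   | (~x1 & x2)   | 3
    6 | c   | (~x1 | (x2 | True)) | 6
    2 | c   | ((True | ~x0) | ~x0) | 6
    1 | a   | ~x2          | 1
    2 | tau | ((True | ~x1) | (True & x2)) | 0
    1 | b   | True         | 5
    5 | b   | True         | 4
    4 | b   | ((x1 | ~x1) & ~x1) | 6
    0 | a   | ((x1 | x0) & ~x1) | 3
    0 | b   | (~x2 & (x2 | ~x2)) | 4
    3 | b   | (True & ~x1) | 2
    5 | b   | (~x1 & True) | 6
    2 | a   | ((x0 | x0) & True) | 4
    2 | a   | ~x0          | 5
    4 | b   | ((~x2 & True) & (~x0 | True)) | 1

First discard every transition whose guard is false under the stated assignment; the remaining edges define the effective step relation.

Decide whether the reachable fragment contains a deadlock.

Reachable = {0,1,4,5}
  0: b→4  [1 exit(s)]
  1: a→1  b→5  [2 exit(s)]
  4: b→1  [1 exit(s)]
  5: b→4  [1 exit(s)]

Answer: DEADLOCK-FREE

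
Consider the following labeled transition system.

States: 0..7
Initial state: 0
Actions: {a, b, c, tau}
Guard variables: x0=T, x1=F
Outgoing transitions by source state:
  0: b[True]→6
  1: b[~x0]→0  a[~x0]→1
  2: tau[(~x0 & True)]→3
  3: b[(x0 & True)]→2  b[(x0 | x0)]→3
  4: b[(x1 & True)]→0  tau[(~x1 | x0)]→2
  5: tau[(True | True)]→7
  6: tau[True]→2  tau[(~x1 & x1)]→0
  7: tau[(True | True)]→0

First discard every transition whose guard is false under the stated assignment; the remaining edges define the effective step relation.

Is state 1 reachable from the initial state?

Answer: UNREACHABLE

Working:
7 transition(s) survive guard evaluation.
depth 0: {0}
depth 1: {6}  now seen {0,6}
depth 2: {2}  now seen {0,2,6}
R = {0,2,6}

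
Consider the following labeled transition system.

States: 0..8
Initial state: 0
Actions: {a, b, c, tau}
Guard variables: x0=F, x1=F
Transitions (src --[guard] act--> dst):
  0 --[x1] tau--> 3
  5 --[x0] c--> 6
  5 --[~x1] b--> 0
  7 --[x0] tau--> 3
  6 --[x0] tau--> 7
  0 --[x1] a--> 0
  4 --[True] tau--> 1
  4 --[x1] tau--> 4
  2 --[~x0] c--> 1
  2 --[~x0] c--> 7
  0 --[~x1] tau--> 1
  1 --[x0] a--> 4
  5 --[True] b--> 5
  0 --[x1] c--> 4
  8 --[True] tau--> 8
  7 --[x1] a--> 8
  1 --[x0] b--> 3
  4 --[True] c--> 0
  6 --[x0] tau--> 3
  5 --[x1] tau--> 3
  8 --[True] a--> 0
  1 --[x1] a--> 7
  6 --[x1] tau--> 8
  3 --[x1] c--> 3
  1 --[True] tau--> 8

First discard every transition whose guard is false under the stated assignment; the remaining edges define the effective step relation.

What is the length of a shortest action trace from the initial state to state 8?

BFS to 8:
  Layer 0: {0}
  Layer 1: {1}
  Layer 2: {8}
8 enters at depth 2; path tau·tau

Answer: 2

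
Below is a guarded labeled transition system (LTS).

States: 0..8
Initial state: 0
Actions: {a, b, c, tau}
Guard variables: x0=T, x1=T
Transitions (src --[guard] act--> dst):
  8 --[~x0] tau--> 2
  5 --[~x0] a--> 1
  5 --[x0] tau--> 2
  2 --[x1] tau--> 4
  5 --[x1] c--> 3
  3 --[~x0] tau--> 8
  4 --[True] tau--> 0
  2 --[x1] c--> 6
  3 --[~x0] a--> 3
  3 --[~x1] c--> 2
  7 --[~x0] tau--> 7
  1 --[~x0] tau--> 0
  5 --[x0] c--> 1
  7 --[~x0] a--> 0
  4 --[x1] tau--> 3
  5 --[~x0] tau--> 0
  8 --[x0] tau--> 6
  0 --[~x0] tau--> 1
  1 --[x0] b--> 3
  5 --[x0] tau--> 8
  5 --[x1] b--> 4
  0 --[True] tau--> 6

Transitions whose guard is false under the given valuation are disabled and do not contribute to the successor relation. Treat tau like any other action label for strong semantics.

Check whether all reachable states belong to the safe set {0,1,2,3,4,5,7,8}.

Answer: INVARIANT VIOLATED at state 6

Trace:
Inv-set: {0,1,2,3,4,5,7,8}
R = {0,6}
  0: ✓
  6: VIOLATES
witness against invariant: tau → 6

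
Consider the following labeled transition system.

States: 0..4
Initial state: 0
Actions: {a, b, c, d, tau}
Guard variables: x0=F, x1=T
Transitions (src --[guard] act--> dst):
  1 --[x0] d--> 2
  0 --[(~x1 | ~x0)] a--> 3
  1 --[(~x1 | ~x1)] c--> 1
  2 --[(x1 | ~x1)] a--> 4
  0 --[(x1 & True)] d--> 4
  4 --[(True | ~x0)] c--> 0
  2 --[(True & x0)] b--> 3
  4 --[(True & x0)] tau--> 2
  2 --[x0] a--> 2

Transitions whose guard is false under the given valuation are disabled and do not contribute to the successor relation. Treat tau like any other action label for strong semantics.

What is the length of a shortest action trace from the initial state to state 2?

BFS to 2:
  depth 0: {0}
  depth 1: {3,4}
2 never appears.

Answer: UNREACHABLE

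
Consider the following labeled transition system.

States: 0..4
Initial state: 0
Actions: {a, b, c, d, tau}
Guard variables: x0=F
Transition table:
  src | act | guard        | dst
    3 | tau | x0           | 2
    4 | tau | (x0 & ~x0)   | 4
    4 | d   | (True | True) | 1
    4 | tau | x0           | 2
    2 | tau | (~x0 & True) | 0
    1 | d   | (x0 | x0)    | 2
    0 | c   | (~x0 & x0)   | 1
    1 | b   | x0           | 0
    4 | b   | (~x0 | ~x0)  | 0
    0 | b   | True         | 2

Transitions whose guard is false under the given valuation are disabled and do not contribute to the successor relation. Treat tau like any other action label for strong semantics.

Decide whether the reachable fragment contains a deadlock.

Answer: DEADLOCK-FREE

Analysis:
Reach set: {0,2}
  0: b→2  [deg 1]
  2: tau→0  [deg 1]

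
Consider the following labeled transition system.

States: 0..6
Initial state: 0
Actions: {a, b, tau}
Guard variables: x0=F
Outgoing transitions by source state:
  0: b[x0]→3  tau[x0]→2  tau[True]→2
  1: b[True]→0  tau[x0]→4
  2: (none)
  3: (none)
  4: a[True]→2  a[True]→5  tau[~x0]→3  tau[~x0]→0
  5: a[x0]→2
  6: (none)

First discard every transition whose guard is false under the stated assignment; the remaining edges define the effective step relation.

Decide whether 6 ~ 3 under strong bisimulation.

Answer: BISIMILAR

Trace:
Compute ~ classes (split until stable):
  π0 = {{0,1,2,3,4,5,6}}
  π1 = {{0},{1},{2,3,5,6},{4}}
4 equivalence class(es) (converged in 2)
class of 6: {2,3,5,6}; class of 3: {2,3,5,6}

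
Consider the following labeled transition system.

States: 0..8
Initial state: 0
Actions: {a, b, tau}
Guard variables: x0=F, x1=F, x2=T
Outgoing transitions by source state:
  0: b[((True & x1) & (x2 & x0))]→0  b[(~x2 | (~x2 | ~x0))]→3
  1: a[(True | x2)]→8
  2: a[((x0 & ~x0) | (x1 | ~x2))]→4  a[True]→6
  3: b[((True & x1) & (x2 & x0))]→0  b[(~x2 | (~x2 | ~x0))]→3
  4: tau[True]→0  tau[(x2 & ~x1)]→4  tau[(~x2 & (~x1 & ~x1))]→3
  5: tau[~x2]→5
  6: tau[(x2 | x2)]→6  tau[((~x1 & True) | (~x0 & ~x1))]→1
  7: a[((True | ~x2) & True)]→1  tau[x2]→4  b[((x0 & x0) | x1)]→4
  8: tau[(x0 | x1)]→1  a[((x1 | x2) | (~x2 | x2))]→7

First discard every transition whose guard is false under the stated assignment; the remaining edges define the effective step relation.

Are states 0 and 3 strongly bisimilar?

Answer: BISIMILAR

Analysis:
Refine partition for ~:
  P[0] = {{0,1,2,3,4,5,6,7,8}}
  P[1] = {{0,3},{1,2,8},{4,6},{5},{7}}
  P[2] = {{0,3},{1},{2},{4},{5},{6},{7},{8}}
Fixed point at round 3; 8 class(es).
class of 0: {0,3}; class of 3: {0,3}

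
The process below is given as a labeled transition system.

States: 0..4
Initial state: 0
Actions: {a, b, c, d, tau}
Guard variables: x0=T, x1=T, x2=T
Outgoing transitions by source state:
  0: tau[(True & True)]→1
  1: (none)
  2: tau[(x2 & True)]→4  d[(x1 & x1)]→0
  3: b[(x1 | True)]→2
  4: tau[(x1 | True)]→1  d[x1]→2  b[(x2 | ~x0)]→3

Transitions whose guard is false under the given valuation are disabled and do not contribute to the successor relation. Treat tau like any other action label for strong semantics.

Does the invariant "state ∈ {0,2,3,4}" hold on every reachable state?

Answer: INVARIANT VIOLATED at state 1

Working:
Allowed set {0,2,3,4}
R = {0,1}
  0: ok
  1: outside
counterexample path to 1: tau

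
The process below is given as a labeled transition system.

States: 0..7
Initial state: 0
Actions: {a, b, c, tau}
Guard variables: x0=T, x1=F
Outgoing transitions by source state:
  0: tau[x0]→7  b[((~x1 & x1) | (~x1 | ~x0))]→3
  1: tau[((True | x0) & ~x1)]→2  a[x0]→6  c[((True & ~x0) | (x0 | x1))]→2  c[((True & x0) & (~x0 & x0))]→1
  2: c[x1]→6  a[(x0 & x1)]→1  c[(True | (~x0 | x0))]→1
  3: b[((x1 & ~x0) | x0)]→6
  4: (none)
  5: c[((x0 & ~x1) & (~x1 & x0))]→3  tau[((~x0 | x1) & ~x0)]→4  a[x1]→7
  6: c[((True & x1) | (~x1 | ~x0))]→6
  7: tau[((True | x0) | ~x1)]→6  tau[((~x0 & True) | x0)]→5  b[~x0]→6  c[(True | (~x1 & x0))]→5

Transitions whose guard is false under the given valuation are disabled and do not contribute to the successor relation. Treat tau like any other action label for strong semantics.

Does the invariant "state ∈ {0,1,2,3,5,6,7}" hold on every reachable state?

Safe = {0,1,2,3,5,6,7}
Reach set: {0,3,5,6,7}
  0: safe
  3: safe
  5: safe
  6: safe
  7: safe

Answer: INVARIANT HOLDS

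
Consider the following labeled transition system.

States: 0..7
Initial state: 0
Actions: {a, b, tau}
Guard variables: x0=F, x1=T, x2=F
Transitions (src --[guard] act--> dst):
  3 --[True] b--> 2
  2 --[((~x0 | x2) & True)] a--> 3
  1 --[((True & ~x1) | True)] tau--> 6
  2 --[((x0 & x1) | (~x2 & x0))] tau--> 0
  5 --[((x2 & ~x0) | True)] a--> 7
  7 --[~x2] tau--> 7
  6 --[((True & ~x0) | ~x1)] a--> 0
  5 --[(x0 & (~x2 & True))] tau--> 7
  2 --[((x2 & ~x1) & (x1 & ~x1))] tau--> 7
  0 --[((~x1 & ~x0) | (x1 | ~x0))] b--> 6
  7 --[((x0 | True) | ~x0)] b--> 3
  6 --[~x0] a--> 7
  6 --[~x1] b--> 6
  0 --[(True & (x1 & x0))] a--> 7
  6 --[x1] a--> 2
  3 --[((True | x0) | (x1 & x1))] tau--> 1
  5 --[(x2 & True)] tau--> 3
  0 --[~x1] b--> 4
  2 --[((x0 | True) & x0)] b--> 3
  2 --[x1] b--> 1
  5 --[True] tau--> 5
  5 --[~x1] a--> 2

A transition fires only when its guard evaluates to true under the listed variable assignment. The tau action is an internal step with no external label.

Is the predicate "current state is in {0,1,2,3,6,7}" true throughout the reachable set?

Answer: INVARIANT HOLDS

Analysis:
Allowed set {0,1,2,3,6,7}
R = {0,1,2,3,6,7}
  0: ✓
  1: ✓
  2: ✓
  3: ✓
  6: ✓
  7: ✓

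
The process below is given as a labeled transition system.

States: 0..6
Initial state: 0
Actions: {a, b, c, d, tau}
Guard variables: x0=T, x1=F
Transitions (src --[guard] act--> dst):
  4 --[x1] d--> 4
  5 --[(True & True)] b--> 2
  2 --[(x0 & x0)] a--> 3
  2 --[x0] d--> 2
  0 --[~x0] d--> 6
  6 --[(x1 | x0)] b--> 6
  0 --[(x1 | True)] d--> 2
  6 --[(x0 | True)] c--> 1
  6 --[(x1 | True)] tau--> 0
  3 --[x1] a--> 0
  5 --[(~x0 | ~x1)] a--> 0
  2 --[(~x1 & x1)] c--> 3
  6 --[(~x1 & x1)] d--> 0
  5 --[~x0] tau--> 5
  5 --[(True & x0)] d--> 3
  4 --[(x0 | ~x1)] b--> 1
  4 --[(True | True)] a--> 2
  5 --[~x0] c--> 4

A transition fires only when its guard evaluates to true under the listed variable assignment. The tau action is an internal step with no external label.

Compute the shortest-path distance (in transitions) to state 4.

Answer: UNREACHABLE

Working:
Breadth-first toward 4:
  L0 = {0}
  L1 = {2}
  L2 = {3}
4 never appears.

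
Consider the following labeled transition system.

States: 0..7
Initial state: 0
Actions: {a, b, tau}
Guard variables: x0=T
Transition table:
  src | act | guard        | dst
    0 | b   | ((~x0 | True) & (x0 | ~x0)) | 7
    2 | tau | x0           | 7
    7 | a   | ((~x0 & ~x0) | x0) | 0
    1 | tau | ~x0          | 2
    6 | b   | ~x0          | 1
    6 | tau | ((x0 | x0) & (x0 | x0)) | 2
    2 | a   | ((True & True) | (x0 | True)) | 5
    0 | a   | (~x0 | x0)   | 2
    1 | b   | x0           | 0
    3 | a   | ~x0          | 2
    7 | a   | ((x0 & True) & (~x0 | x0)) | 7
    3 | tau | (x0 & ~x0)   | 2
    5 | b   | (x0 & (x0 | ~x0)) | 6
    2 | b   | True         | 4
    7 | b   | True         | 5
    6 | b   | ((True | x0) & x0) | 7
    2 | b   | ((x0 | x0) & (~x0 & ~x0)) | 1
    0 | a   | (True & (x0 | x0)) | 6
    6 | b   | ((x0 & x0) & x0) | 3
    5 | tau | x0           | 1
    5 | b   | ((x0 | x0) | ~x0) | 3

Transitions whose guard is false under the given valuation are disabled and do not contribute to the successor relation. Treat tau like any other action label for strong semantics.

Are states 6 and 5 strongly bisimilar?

Bisimulation quotient by refinement:
  P[0] = {{0,1,2,3,4,5,6,7}}
  P[1] = {{0,7},{1},{2},{3,4},{5,6}}
  P[2] = {{0},{1},{2},{3,4},{5},{6},{7}}
stable after 3 split(s): 7 block(s)
6∈{6}, 5∈{5}

Answer: NOT BISIMILAR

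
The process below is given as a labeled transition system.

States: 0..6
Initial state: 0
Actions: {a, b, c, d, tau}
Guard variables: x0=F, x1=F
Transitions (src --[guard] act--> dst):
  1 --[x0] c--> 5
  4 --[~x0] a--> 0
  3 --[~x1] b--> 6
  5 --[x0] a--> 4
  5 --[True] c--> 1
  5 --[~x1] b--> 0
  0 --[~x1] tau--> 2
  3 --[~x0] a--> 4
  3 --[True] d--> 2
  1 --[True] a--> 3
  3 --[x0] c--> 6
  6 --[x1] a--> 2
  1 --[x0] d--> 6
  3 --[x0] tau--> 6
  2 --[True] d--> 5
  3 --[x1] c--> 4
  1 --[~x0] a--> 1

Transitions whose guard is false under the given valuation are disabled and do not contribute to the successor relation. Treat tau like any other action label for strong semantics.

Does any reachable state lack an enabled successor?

Reachable = {0,1,2,3,4,5,6}
  0: tau→2  [1 out]
  1: a→1  a→3  [2 out]
  2: d→5  [1 out]
  3: a→4  b→6  d→2  [3 out]
  4: a→0  [1 out]
  5: b→0  c→1  [2 out]
  6: ∅  [STUCK]
witness 6: tau·d·c·a·b

Answer: DEADLOCK at state 6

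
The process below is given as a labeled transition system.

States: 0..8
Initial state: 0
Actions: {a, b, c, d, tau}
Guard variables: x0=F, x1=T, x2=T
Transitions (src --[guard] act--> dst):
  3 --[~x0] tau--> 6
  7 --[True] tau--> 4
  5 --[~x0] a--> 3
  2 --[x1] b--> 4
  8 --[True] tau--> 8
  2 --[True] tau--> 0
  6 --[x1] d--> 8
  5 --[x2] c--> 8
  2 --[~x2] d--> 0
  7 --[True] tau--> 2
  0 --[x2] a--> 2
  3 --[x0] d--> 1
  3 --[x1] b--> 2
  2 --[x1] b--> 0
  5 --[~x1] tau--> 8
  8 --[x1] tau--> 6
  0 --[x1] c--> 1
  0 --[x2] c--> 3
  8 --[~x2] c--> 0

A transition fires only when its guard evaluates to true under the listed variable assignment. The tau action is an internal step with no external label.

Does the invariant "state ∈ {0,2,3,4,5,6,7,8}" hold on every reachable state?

Allowed set {0,2,3,4,5,6,7,8}
Reachable = {0,1,2,3,4,6,8}
  0: ok
  1: ✗ unsafe
  2: ok
  3: ok
  4: ok
  6: ok
  8: ok
witness against invariant: c → 1

Answer: INVARIANT VIOLATED at state 1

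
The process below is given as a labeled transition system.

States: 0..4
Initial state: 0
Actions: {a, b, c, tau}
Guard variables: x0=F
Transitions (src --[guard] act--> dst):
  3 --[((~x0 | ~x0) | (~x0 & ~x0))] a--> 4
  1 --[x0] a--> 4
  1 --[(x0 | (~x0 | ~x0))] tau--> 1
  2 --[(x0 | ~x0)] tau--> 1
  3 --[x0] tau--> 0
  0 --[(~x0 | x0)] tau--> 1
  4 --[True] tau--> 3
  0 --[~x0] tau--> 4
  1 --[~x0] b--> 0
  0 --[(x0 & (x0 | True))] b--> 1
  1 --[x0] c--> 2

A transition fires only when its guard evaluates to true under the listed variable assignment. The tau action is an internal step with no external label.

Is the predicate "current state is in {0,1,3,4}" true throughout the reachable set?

Answer: INVARIANT HOLDS

Trace:
Allowed set {0,1,3,4}
R = {0,1,3,4}
  0: safe
  1: safe
  3: safe
  4: safe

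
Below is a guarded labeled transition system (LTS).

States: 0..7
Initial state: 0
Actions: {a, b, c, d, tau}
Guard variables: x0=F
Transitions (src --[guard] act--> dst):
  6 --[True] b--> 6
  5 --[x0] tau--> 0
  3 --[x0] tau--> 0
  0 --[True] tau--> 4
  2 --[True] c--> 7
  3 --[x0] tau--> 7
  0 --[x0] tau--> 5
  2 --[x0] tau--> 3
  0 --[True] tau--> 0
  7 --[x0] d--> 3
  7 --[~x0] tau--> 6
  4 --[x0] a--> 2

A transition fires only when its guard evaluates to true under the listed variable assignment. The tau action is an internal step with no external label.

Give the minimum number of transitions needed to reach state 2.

Layered search for 2:
  Layer 0: {0}
  Layer 1: {4}
2 never appears.

Answer: UNREACHABLE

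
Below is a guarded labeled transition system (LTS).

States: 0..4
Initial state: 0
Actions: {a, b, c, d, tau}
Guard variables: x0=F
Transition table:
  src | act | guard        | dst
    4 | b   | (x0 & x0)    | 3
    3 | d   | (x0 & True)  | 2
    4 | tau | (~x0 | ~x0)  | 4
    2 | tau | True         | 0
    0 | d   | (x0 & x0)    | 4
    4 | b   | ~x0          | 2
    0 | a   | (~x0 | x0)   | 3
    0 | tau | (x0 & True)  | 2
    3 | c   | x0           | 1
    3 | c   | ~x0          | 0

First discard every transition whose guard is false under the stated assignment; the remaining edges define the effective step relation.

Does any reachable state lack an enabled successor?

R = {0,3}
  0: a→3  [1 out]
  3: c→0  [1 out]

Answer: DEADLOCK-FREE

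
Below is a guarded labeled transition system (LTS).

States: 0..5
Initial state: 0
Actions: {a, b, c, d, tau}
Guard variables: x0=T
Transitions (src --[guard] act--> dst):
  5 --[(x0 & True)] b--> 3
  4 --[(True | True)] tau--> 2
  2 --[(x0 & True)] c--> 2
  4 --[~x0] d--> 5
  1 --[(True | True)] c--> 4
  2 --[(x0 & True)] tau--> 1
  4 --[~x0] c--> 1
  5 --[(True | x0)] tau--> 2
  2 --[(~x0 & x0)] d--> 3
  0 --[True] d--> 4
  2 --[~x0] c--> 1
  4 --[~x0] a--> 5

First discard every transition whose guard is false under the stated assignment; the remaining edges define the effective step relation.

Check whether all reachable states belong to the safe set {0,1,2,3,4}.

Allowed set {0,1,2,3,4}
Reach set: {0,1,2,4}
  0: ✓
  1: ✓
  2: ✓
  4: ✓

Answer: INVARIANT HOLDS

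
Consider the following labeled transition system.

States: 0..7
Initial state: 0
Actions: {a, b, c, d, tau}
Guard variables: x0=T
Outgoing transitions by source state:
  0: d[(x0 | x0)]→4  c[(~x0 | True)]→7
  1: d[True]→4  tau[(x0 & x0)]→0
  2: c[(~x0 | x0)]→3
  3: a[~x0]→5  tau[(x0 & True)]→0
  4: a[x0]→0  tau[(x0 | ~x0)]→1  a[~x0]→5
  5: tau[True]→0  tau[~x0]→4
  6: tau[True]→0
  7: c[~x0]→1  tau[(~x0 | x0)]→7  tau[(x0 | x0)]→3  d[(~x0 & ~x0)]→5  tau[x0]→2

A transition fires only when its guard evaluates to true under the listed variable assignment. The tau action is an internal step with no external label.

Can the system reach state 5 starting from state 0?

Answer: UNREACHABLE

Analysis:
Guard filter leaves 13 enabled edge(s).
depth 0: {0}
depth 1: {4,7}  now seen {0,4,7}
depth 2: {1,2,3}  now seen {0,1,2,3,4,7}
R = {0,1,2,3,4,7}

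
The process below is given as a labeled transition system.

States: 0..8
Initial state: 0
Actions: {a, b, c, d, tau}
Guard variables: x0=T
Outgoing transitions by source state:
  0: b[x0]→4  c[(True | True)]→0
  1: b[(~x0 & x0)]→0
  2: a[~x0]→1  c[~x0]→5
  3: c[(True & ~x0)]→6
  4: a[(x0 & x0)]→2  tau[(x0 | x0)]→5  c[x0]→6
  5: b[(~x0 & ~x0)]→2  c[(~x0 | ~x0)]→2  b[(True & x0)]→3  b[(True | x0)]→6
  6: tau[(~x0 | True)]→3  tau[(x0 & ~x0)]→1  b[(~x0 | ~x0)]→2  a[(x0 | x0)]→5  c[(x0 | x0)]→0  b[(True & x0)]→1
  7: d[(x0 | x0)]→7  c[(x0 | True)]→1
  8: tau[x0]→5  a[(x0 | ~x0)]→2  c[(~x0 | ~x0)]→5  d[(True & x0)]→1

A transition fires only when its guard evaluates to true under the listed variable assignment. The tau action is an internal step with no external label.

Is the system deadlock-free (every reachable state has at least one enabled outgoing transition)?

Answer: DEADLOCK at state 1

Trace:
R = {0,1,2,3,4,5,6}
  0: b→4  c→0  [2 exit(s)]
  1: ∅  [no exit]
  2: ∅  [no exit]
  3: ∅  [no exit]
  4: a→2  c→6  tau→5  [3 exit(s)]
  5: b→3  b→6  [2 exit(s)]
  6: a→5  b→1  c→0  tau→3  [4 exit(s)]
witness 1: b·c·b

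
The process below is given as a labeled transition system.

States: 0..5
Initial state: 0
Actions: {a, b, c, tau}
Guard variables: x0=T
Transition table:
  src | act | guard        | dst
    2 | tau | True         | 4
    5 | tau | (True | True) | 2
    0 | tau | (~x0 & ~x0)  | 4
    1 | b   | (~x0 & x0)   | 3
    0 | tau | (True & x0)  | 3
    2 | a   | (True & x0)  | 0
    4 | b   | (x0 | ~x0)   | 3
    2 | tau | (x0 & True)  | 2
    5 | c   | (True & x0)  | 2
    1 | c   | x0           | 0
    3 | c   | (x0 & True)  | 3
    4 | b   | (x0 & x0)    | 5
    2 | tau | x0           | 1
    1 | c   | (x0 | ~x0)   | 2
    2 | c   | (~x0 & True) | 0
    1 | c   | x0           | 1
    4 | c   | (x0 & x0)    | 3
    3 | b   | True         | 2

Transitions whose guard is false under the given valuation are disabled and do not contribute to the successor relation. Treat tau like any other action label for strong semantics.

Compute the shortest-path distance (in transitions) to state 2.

Layered search for 2:
  depth 0: {0}
  depth 1: {3}
  depth 2: {2}
2 enters at depth 2; path tau·b

Answer: 2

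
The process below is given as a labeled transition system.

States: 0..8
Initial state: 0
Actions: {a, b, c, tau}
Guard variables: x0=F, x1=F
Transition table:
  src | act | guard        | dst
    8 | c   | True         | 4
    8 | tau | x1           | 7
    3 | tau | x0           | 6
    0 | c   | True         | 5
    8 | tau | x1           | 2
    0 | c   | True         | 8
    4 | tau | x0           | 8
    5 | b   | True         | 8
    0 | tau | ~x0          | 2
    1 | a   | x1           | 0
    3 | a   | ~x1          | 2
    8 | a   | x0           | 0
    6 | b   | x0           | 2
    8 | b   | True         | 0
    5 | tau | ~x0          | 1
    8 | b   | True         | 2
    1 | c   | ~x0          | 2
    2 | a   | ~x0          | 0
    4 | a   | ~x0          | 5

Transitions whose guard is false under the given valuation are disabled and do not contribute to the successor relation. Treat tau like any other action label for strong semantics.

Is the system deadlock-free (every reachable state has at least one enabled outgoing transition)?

Answer: DEADLOCK-FREE

Analysis:
Reachable = {0,1,2,4,5,8}
  0: c→5  c→8  tau→2  [deg 3]
  1: c→2  [deg 1]
  2: a→0  [deg 1]
  4: a→5  [deg 1]
  5: b→8  tau→1  [deg 2]
  8: b→0  b→2  c→4  [deg 3]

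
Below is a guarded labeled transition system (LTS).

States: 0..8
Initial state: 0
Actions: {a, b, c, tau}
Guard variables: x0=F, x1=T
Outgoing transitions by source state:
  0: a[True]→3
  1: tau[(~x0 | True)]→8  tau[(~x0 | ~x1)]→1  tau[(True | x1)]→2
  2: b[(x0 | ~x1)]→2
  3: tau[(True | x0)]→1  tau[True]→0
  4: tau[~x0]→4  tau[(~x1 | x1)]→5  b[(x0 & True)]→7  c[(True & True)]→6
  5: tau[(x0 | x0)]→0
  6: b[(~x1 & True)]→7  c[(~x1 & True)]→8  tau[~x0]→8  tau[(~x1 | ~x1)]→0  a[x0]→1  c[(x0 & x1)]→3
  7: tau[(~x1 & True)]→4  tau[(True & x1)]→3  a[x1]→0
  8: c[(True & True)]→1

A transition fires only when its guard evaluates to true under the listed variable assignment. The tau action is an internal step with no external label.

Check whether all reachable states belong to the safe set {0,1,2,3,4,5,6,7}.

Answer: INVARIANT VIOLATED at state 8

Trace:
Allowed set {0,1,2,3,4,5,6,7}
R = {0,1,2,3,8}
  0: safe
  1: safe
  2: safe
  3: safe
  8: outside
reach 8 via a·tau·tau — violates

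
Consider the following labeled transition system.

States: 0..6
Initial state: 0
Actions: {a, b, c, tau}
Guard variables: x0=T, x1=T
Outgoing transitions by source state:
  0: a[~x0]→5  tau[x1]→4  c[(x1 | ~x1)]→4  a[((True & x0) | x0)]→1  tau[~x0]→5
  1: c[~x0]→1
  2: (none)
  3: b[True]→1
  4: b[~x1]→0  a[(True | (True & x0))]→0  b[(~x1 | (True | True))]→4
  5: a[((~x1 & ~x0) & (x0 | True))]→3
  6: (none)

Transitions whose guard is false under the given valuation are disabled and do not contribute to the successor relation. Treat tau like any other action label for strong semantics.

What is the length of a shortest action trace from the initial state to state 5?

Breadth-first toward 5:
  L0 = {0}
  L1 = {1,4}
5 never appears.

Answer: UNREACHABLE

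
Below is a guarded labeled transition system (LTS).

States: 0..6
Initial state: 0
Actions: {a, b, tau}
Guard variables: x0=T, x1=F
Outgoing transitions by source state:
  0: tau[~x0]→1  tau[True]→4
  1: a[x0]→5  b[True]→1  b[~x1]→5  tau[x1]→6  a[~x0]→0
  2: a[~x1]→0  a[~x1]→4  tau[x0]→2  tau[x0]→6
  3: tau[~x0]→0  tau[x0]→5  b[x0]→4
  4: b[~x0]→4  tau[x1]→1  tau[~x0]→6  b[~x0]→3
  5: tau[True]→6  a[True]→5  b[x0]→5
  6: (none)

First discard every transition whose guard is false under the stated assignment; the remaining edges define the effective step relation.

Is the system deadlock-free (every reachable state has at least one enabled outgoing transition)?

Answer: DEADLOCK at state 4

Trace:
R = {0,4}
  0: tau→4  [deg 1]
  4: ∅  [no exit]
witness 4: tau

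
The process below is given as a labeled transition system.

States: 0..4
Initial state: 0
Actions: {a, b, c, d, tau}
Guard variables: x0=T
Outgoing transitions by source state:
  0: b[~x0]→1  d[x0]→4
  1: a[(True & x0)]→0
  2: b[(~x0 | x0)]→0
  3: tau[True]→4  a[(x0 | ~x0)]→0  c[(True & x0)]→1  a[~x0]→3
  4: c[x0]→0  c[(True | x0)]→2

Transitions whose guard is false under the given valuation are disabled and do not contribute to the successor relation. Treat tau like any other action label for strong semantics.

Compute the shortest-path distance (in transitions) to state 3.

BFS to 3:
  depth 0: {0}
  depth 1: {4}
  depth 2: {2}
3 never appears.

Answer: UNREACHABLE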